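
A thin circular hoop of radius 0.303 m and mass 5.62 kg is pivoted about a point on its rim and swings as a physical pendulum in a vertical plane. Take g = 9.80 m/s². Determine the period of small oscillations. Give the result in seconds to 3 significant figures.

1.56 s

I_cm = mr² = 0.5160 kg·m². The pivot is at distance d = 0.303 m from the centre of mass.
By the parallel-axis theorem, I = I_cm + md² = 0.5160 + 0.5160 = 1.032 kg·m².
T = 2π√(I/(mgd)) = 2π√(1.032/(5.62 × 9.80 × 0.303)) = 1.56 s.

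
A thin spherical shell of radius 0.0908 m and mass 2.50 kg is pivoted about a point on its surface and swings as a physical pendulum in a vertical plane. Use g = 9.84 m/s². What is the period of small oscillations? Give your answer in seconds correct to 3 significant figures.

I_cm = (2/3)mr² = 0.01374 kg·m². The pivot is at distance d = 0.0908 m from the centre of mass.
By the parallel-axis theorem, I = I_cm + md² = 0.01374 + 0.02061 = 0.03435 kg·m².
T = 2π√(I/(mgd)) = 2π√(0.03435/(2.50 × 9.84 × 0.0908)) = 0.779 s.

0.779 s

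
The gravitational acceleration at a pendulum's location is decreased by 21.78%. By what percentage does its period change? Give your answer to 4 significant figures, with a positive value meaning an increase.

T ∝ 1/√g, so T'/T = 1/√(0.78220) = 1.1307.
Percentage change in T = (1.1307 − 1) × 100% = 13.07%.

13.07%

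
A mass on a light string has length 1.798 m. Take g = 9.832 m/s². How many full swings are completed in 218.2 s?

81

T = 2π√(L/g) = 2π√(1.798/9.832) = 2.6869 s.
Number of complete oscillations = ⌊218.2/2.6869⌋ = ⌊81.208⌋ = 81.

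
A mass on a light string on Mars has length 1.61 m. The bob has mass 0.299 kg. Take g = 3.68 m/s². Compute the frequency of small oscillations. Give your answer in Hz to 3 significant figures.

T = 2π√(L/g) = 2π√(1.61/3.68) = 4.156 s, so f = 1/T = 0.241 Hz.

0.241 Hz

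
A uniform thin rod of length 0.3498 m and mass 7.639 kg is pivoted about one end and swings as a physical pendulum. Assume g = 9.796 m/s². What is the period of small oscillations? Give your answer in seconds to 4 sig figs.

For a physical pendulum T = 2π√(I/(mgd)), with d = 0.17490 m from pivot to centre of mass.
I_cm = mL²/12 = 7.639 × 0.3498²/12 = 0.077892 kg·m²; I = I_cm + md² = 0.077892 + 7.639 × 0.17490² = 0.31157 kg·m².
T = 2π√(0.31157/(7.639 × 9.796 × 0.17490)) = 0.9694 s.

0.9694 s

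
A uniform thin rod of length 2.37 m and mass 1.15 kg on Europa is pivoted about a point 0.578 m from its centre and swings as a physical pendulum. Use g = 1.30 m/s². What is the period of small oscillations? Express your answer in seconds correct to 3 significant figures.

For a physical pendulum T = 2π√(I/(mgd)), with d = 0.5780 m from pivot to centre of mass.
I_cm = mL²/12 = 1.15 × 2.37²/12 = 0.5383 kg·m²; I = I_cm + md² = 0.5383 + 1.15 × 0.5780² = 0.9225 kg·m².
T = 2π√(0.9225/(1.15 × 1.30 × 0.5780)) = 6.49 s.

6.49 s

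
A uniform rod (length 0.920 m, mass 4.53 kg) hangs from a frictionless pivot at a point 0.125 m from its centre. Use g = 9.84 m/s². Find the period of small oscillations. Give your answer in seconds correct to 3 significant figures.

For a physical pendulum T = 2π√(I/(mgd)), with d = 0.1250 m from pivot to centre of mass.
I_cm = mL²/12 = 4.53 × 0.920²/12 = 0.3195 kg·m²; I = I_cm + md² = 0.3195 + 4.53 × 0.1250² = 0.3903 kg·m².
T = 2π√(0.3903/(4.53 × 9.84 × 0.1250)) = 1.66 s.

1.66 s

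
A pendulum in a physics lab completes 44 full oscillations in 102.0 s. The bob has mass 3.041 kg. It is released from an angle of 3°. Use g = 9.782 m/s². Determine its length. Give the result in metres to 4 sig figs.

T = 102.0/44 = 2.3182 s.
From T = 2π√(L/g), L = gT²/(4π²) = 9.782 × 2.3182²/(4π²) = 1.332 m.

1.332 m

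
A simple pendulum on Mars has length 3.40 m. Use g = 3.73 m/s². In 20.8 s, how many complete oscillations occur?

3

T = 2π√(L/g) = 2π√(3.40/3.73) = 5.999 s.
Number of complete oscillations = ⌊20.8/5.999⌋ = ⌊3.467⌋ = 3.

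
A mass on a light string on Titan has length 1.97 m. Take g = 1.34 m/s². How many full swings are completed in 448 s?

58

T = 2π√(L/g) = 2π√(1.97/1.34) = 7.618 s.
Number of complete oscillations = ⌊448/7.618⌋ = ⌊58.81⌋ = 58.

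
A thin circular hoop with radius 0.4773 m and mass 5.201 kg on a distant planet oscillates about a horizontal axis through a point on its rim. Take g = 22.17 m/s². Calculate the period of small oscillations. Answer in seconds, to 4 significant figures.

1.304 s

I_cm = mr² = 1.1849 kg·m². The pivot is at distance d = 0.4773 m from the centre of mass.
By the parallel-axis theorem, I = I_cm + md² = 1.1849 + 1.1849 = 2.3697 kg·m².
T = 2π√(I/(mgd)) = 2π√(2.3697/(5.201 × 22.17 × 0.4773)) = 1.304 s.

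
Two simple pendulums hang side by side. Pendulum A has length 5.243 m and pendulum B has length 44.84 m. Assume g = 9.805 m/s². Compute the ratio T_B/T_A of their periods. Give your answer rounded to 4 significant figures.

2.924

T ∝ √L, so T_B/T_A = √(L_B/L_A) = √(44.84/5.243) = 2.924.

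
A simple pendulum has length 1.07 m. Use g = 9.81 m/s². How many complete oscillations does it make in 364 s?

175

T = 2π√(L/g) = 2π√(1.07/9.81) = 2.075 s.
Number of complete oscillations = ⌊364/2.075⌋ = ⌊175.4⌋ = 175.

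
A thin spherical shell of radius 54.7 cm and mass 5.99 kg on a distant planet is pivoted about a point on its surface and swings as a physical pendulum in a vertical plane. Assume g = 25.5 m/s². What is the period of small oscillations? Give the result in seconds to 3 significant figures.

1.19 s

I_cm = (2/3)mr² = 1.195 kg·m². The pivot is at distance d = 0.547 m from the centre of mass.
By the parallel-axis theorem, I = I_cm + md² = 1.195 + 1.792 = 2.987 kg·m².
T = 2π√(I/(mgd)) = 2π√(2.987/(5.99 × 25.5 × 0.547)) = 1.19 s.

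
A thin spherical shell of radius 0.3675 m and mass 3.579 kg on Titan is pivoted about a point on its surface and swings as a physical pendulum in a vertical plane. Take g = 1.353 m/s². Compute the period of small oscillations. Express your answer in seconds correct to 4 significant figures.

4.228 s

I_cm = (2/3)mr² = 0.32224 kg·m². The pivot is at distance d = 0.3675 m from the centre of mass.
By the parallel-axis theorem, I = I_cm + md² = 0.32224 + 0.48337 = 0.80561 kg·m².
T = 2π√(I/(mgd)) = 2π√(0.80561/(3.579 × 1.353 × 0.3675)) = 4.228 s.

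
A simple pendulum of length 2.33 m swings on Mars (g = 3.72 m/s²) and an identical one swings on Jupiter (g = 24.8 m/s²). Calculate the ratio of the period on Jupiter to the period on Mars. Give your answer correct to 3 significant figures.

T ∝ 1/√g, so T₂/T₁ = √(g₁/g₂) = √(3.72/24.8) = 0.387.

0.387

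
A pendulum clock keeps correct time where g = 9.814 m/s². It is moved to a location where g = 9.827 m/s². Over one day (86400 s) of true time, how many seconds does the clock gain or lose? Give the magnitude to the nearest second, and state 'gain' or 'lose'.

The clock's period scales as T ∝ 1/√g, so T'/T = √(9.814/9.827) = 0.999338.
In 86400 s of true time the clock registers 86400/0.999338 = 86457.2 s, so it gains 57 s.

gain 57 s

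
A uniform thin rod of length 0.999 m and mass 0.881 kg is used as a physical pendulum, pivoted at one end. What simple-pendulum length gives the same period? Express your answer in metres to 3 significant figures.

The equivalent simple-pendulum length is L_eq = I/(md), where I is about the pivot and d = 0.4995 m.
I_cm = (1/12)mL² = 0.07327 kg·m², so I = I_cm + md² = 0.07327 + 0.2198 = 0.2931 kg·m².
L_eq = 0.2931/(0.881 × 0.4995) = 0.666 m.

0.666 m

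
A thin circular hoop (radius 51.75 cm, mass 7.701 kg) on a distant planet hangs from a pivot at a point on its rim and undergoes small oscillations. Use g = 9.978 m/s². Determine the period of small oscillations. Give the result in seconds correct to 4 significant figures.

I_cm = mr² = 2.0624 kg·m². The pivot is at distance d = 0.5175 m from the centre of mass.
By the parallel-axis theorem, I = I_cm + md² = 2.0624 + 2.0624 = 4.1248 kg·m².
T = 2π√(I/(mgd)) = 2π√(4.1248/(7.701 × 9.978 × 0.5175)) = 2.024 s.

2.024 s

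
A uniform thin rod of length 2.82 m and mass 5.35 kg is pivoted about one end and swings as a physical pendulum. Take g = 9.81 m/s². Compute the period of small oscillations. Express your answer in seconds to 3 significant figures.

2.75 s

For a physical pendulum T = 2π√(I/(mgd)), with d = 1.410 m from pivot to centre of mass.
I_cm = mL²/12 = 5.35 × 2.82²/12 = 3.545 kg·m²; I = I_cm + md² = 3.545 + 5.35 × 1.410² = 14.18 kg·m².
T = 2π√(14.18/(5.35 × 9.81 × 1.410)) = 2.75 s.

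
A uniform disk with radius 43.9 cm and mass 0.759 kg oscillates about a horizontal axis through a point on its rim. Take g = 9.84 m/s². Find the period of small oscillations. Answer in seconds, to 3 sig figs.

1.63 s

I_cm = ½mr² = 0.07314 kg·m². The pivot is at distance d = 0.439 m from the centre of mass.
By the parallel-axis theorem, I = I_cm + md² = 0.07314 + 0.1463 = 0.2194 kg·m².
T = 2π√(I/(mgd)) = 2π√(0.2194/(0.759 × 9.84 × 0.439)) = 1.63 s.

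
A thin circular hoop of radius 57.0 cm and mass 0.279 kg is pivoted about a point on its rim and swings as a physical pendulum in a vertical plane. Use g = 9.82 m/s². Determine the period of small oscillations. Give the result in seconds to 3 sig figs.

I_cm = mr² = 0.09065 kg·m². The pivot is at distance d = 0.570 m from the centre of mass.
By the parallel-axis theorem, I = I_cm + md² = 0.09065 + 0.09065 = 0.1813 kg·m².
T = 2π√(I/(mgd)) = 2π√(0.1813/(0.279 × 9.82 × 0.570)) = 2.14 s.

2.14 s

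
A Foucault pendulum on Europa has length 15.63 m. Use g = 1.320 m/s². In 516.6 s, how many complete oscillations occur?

T = 2π√(L/g) = 2π√(15.63/1.320) = 21.621 s.
Number of complete oscillations = ⌊516.6/21.621⌋ = ⌊23.894⌋ = 23.

23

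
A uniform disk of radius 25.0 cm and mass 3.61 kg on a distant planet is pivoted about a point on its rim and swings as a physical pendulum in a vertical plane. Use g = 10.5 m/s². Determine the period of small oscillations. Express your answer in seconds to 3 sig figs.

I_cm = ½mr² = 0.1128 kg·m². The pivot is at distance d = 0.250 m from the centre of mass.
By the parallel-axis theorem, I = I_cm + md² = 0.1128 + 0.2256 = 0.3384 kg·m².
T = 2π√(I/(mgd)) = 2π√(0.3384/(3.61 × 10.5 × 0.250)) = 1.19 s.

1.19 s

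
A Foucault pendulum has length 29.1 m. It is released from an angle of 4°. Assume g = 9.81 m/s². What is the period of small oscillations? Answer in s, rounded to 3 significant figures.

10.8 s

T = 2π√(L/g) = 2π√(29.1/9.81) = 2π × 1.722 = 10.8 s.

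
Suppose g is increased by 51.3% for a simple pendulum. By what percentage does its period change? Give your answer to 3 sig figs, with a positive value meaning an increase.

-18.7%

T ∝ 1/√g, so T'/T = 1/√(1.513) = 0.8130.
Percentage change in T = (0.8130 − 1) × 100% = -18.7%.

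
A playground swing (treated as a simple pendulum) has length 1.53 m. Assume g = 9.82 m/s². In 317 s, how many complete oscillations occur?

T = 2π√(L/g) = 2π√(1.53/9.82) = 2.480 s.
Number of complete oscillations = ⌊317/2.480⌋ = ⌊127.8⌋ = 127.

127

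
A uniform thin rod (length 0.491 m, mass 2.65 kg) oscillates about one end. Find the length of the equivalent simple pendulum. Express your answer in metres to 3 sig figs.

0.327 m

The equivalent simple-pendulum length is L_eq = I/(md), where I is about the pivot and d = 0.2455 m.
I_cm = (1/12)mL² = 0.05324 kg·m², so I = I_cm + md² = 0.05324 + 0.1597 = 0.2130 kg·m².
L_eq = 0.2130/(2.65 × 0.2455) = 0.327 m.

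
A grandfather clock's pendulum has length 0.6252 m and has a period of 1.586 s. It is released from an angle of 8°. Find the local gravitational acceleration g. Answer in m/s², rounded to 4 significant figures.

9.812 m/s²

From T = 2π√(L/g), g = 4π²L/T² = 4π² × 0.6252/1.5860² = 9.812 m/s².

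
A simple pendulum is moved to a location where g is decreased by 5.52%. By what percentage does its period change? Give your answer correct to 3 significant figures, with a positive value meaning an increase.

2.88%

T ∝ 1/√g, so T'/T = 1/√(0.9448) = 1.029.
Percentage change in T = (1.029 − 1) × 100% = 2.88%.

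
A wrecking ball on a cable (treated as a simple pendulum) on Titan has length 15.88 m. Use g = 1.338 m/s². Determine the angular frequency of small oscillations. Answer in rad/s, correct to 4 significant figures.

0.2903 rad/s

ω = √(g/L) = √(1.338/15.88) = 0.2903 rad/s.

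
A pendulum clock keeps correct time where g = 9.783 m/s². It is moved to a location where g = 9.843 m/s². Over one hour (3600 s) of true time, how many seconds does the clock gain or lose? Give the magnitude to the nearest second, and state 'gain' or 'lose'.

The clock's period scales as T ∝ 1/√g, so T'/T = √(9.783/9.843) = 0.996947.
In 3600 s of true time the clock registers 3600/0.996947 = 3611.0 s, so it gains 11 s.

gain 11 s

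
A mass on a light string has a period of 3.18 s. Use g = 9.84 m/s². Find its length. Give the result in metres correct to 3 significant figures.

From T = 2π√(L/g), L = gT²/(4π²) = 9.84 × 3.180²/(4π²) = 2.52 m.

2.52 m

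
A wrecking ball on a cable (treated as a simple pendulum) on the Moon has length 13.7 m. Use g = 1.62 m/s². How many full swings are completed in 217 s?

11

T = 2π√(L/g) = 2π√(13.7/1.62) = 18.27 s.
Number of complete oscillations = ⌊217/18.27⌋ = ⌊11.88⌋ = 11.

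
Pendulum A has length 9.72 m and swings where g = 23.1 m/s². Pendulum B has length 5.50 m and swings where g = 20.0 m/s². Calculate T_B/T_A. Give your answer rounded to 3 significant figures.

0.808

T = 2π√(L/g), so T_B/T_A = √((L_B/g_B)/(L_A/g_A)) = √((5.50/20.0)/(9.72/23.1)) = 0.808.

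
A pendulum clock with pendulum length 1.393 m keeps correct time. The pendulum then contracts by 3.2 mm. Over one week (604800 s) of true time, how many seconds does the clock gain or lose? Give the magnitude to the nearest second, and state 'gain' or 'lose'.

T ∝ √L, so T'/T = √(1.38980/1.393) = 0.998851.
In 604800 s of true time the clock registers 604800/0.998851 = 605495.9 s, so it gains 696 s.

gain 696 s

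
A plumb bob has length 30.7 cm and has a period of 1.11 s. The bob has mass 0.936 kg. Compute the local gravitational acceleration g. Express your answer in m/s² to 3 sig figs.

From T = 2π√(L/g), g = 4π²L/T² = 4π² × 0.307/1.110² = 9.84 m/s².

9.84 m/s²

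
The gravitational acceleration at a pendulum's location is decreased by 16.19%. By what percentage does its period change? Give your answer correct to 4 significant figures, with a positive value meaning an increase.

T ∝ 1/√g, so T'/T = 1/√(0.83810) = 1.0923.
Percentage change in T = (1.0923 − 1) × 100% = 9.233%.

9.233%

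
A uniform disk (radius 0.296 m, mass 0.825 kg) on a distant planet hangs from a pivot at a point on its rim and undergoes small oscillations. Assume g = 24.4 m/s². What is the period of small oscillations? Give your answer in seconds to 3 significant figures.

0.848 s

I_cm = ½mr² = 0.03614 kg·m². The pivot is at distance d = 0.296 m from the centre of mass.
By the parallel-axis theorem, I = I_cm + md² = 0.03614 + 0.07228 = 0.1084 kg·m².
T = 2π√(I/(mgd)) = 2π√(0.1084/(0.825 × 24.4 × 0.296)) = 0.848 s.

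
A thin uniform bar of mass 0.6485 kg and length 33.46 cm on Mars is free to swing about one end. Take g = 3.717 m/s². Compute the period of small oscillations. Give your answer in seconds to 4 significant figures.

For a physical pendulum T = 2π√(I/(mgd)), with d = 0.16730 m from pivot to centre of mass.
I_cm = mL²/12 = 0.6485 × 0.3346²/12 = 0.0060504 kg·m²; I = I_cm + md² = 0.0060504 + 0.6485 × 0.16730² = 0.024201 kg·m².
T = 2π√(0.024201/(0.6485 × 3.717 × 0.16730)) = 1.539 s.

1.539 s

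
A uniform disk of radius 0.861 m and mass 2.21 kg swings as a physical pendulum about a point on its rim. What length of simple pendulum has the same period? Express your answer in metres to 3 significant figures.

1.29 m

The equivalent simple-pendulum length is L_eq = I/(md), where I is about the pivot and d = 0.8610 m.
I_cm = ½mR² = 0.8192 kg·m², so I = I_cm + md² = 0.8192 + 1.638 = 2.457 kg·m².
L_eq = 2.457/(2.21 × 0.8610) = 1.29 m.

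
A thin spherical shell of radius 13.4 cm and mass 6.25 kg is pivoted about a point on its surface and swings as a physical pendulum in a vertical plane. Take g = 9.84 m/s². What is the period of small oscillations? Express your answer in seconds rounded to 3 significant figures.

I_cm = (2/3)mr² = 0.07482 kg·m². The pivot is at distance d = 0.134 m from the centre of mass.
By the parallel-axis theorem, I = I_cm + md² = 0.07482 + 0.1122 = 0.1870 kg·m².
T = 2π√(I/(mgd)) = 2π√(0.1870/(6.25 × 9.84 × 0.134)) = 0.947 s.

0.947 s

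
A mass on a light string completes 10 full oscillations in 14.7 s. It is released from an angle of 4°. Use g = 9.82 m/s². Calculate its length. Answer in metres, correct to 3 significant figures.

T = 14.7/10 = 1.470 s.
From T = 2π√(L/g), L = gT²/(4π²) = 9.82 × 1.470²/(4π²) = 0.538 m.

0.538 m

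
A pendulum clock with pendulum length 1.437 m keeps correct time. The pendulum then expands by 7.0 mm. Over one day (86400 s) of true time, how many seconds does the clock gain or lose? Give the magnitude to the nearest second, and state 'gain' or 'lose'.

T ∝ √L, so T'/T = √(1.44400/1.437) = 1.00243.
In 86400 s of true time the clock registers 86400/1.00243 = 86190.3 s, so it loses 210 s.

lose 210 s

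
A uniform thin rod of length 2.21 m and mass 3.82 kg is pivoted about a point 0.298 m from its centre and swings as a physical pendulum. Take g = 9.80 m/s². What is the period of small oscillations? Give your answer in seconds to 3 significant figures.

For a physical pendulum T = 2π√(I/(mgd)), with d = 0.2980 m from pivot to centre of mass.
I_cm = mL²/12 = 3.82 × 2.21²/12 = 1.555 kg·m²; I = I_cm + md² = 1.555 + 3.82 × 0.2980² = 1.894 kg·m².
T = 2π√(1.894/(3.82 × 9.80 × 0.2980)) = 2.59 s.

2.59 s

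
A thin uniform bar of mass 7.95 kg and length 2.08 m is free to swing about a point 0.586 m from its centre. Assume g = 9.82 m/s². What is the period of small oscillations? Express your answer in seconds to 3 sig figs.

For a physical pendulum T = 2π√(I/(mgd)), with d = 0.5860 m from pivot to centre of mass.
I_cm = mL²/12 = 7.95 × 2.08²/12 = 2.866 kg·m²; I = I_cm + md² = 2.866 + 7.95 × 0.5860² = 5.596 kg·m².
T = 2π√(5.596/(7.95 × 9.82 × 0.5860)) = 2.20 s.

2.20 s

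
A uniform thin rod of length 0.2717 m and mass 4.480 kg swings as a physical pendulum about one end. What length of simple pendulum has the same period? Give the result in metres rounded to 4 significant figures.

The equivalent simple-pendulum length is L_eq = I/(md), where I is about the pivot and d = 0.13585 m.
I_cm = (1/12)mL² = 0.027560 kg·m², so I = I_cm + md² = 0.027560 + 0.082679 = 0.11024 kg·m².
L_eq = 0.11024/(4.480 × 0.13585) = 0.1811 m.

0.1811 m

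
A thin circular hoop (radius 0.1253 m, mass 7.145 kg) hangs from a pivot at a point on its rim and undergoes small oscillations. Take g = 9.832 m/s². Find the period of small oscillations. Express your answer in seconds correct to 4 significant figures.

1.003 s

I_cm = mr² = 0.11218 kg·m². The pivot is at distance d = 0.1253 m from the centre of mass.
By the parallel-axis theorem, I = I_cm + md² = 0.11218 + 0.11218 = 0.22435 kg·m².
T = 2π√(I/(mgd)) = 2π√(0.22435/(7.145 × 9.832 × 0.1253)) = 1.003 s.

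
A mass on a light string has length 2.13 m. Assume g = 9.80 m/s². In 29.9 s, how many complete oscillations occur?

10

T = 2π√(L/g) = 2π√(2.13/9.80) = 2.929 s.
Number of complete oscillations = ⌊29.9/2.929⌋ = ⌊10.21⌋ = 10.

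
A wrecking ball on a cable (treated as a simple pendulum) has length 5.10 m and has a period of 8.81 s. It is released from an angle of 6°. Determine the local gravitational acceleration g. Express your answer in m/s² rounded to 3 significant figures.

From T = 2π√(L/g), g = 4π²L/T² = 4π² × 5.10/8.810² = 2.59 m/s².

2.59 m/s²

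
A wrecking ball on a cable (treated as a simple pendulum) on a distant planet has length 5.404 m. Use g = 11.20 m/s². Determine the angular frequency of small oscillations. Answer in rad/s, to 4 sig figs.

1.440 rad/s

ω = √(g/L) = √(11.20/5.404) = 1.440 rad/s.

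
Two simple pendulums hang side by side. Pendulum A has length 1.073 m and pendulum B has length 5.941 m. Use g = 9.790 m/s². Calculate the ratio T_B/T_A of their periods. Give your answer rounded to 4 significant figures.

T ∝ √L, so T_B/T_A = √(L_B/L_A) = √(5.941/1.073) = 2.353.

2.353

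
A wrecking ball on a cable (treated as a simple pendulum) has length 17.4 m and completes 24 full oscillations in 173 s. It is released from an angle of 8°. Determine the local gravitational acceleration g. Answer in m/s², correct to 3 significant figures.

T = 173/24 = 7.208 s.
From T = 2π√(L/g), g = 4π²L/T² = 4π² × 17.4/7.208² = 13.2 m/s².

13.2 m/s²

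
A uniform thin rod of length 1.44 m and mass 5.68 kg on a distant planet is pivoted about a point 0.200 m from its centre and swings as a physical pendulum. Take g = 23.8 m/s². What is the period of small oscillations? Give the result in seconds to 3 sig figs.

1.33 s

For a physical pendulum T = 2π√(I/(mgd)), with d = 0.2000 m from pivot to centre of mass.
I_cm = mL²/12 = 5.68 × 1.44²/12 = 0.9815 kg·m²; I = I_cm + md² = 0.9815 + 5.68 × 0.2000² = 1.209 kg·m².
T = 2π√(1.209/(5.68 × 23.8 × 0.2000)) = 1.33 s.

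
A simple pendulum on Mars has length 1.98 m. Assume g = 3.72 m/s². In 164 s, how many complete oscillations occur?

35

T = 2π√(L/g) = 2π√(1.98/3.72) = 4.584 s.
Number of complete oscillations = ⌊164/4.584⌋ = ⌊35.78⌋ = 35.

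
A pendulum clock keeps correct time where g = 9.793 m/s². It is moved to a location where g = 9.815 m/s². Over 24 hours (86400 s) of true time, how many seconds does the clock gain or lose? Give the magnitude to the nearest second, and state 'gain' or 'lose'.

gain 97 s

The clock's period scales as T ∝ 1/√g, so T'/T = √(9.793/9.815) = 0.998879.
In 86400 s of true time the clock registers 86400/0.998879 = 86497.0 s, so it gains 97 s.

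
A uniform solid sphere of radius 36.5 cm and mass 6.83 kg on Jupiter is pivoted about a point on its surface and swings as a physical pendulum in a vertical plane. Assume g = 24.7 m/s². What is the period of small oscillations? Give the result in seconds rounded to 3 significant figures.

0.904 s

I_cm = (2/5)mr² = 0.3640 kg·m². The pivot is at distance d = 0.365 m from the centre of mass.
By the parallel-axis theorem, I = I_cm + md² = 0.3640 + 0.9099 = 1.274 kg·m².
T = 2π√(I/(mgd)) = 2π√(1.274/(6.83 × 24.7 × 0.365)) = 0.904 s.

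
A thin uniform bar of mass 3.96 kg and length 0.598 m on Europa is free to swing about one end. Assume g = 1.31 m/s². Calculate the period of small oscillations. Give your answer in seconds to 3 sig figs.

For a physical pendulum T = 2π√(I/(mgd)), with d = 0.2990 m from pivot to centre of mass.
I_cm = mL²/12 = 3.96 × 0.598²/12 = 0.1180 kg·m²; I = I_cm + md² = 0.1180 + 3.96 × 0.2990² = 0.4720 kg·m².
T = 2π√(0.4720/(3.96 × 1.31 × 0.2990)) = 3.47 s.

3.47 s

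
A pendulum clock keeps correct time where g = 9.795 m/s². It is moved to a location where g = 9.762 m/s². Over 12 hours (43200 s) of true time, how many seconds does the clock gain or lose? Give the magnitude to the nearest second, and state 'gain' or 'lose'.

The clock's period scales as T ∝ 1/√g, so T'/T = √(9.795/9.762) = 1.00169.
In 43200 s of true time the clock registers 43200/1.00169 = 43127.2 s, so it loses 73 s.

lose 73 s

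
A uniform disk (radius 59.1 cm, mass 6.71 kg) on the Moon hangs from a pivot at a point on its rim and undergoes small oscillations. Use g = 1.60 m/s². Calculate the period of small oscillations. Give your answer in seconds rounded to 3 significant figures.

4.68 s

I_cm = ½mr² = 1.172 kg·m². The pivot is at distance d = 0.591 m from the centre of mass.
By the parallel-axis theorem, I = I_cm + md² = 1.172 + 2.344 = 3.516 kg·m².
T = 2π√(I/(mgd)) = 2π√(3.516/(6.71 × 1.60 × 0.591)) = 4.68 s.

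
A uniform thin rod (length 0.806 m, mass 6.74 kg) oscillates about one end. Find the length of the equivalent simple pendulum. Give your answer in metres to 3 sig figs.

0.537 m

The equivalent simple-pendulum length is L_eq = I/(md), where I is about the pivot and d = 0.4030 m.
I_cm = (1/12)mL² = 0.3649 kg·m², so I = I_cm + md² = 0.3649 + 1.095 = 1.460 kg·m².
L_eq = 1.460/(6.74 × 0.4030) = 0.537 m.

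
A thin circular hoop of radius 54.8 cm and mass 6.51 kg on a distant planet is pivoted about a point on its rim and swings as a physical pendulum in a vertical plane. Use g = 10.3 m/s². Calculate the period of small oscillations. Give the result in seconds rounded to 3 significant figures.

2.05 s

I_cm = mr² = 1.955 kg·m². The pivot is at distance d = 0.548 m from the centre of mass.
By the parallel-axis theorem, I = I_cm + md² = 1.955 + 1.955 = 3.910 kg·m².
T = 2π√(I/(mgd)) = 2π√(3.910/(6.51 × 10.3 × 0.548)) = 2.05 s.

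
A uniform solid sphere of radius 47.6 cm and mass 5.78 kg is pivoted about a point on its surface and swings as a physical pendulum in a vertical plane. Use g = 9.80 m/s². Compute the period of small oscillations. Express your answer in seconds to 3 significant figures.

I_cm = (2/5)mr² = 0.5238 kg·m². The pivot is at distance d = 0.476 m from the centre of mass.
By the parallel-axis theorem, I = I_cm + md² = 0.5238 + 1.310 = 1.833 kg·m².
T = 2π√(I/(mgd)) = 2π√(1.833/(5.78 × 9.80 × 0.476)) = 1.64 s.

1.64 s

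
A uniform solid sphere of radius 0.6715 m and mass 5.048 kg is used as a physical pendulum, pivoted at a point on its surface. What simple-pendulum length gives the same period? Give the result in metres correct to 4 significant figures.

The equivalent simple-pendulum length is L_eq = I/(md), where I is about the pivot and d = 0.67150 m.
I_cm = (2/5)mR² = 0.91048 kg·m², so I = I_cm + md² = 0.91048 + 2.2762 = 3.1867 kg·m².
L_eq = 3.1867/(5.048 × 0.67150) = 0.9401 m.

0.9401 m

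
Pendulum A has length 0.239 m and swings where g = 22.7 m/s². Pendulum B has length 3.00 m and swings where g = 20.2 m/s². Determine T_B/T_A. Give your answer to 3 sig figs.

T = 2π√(L/g), so T_B/T_A = √((L_B/g_B)/(L_A/g_A)) = √((3.00/20.2)/(0.239/22.7)) = 3.76.

3.76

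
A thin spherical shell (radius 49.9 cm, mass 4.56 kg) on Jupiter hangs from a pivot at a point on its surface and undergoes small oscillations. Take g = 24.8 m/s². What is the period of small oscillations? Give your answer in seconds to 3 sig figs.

1.15 s

I_cm = (2/3)mr² = 0.7570 kg·m². The pivot is at distance d = 0.499 m from the centre of mass.
By the parallel-axis theorem, I = I_cm + md² = 0.7570 + 1.135 = 1.892 kg·m².
T = 2π√(I/(mgd)) = 2π√(1.892/(4.56 × 24.8 × 0.499)) = 1.15 s.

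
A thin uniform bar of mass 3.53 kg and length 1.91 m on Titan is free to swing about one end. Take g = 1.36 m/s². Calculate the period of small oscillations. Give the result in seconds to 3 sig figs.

For a physical pendulum T = 2π√(I/(mgd)), with d = 0.9550 m from pivot to centre of mass.
I_cm = mL²/12 = 3.53 × 1.91²/12 = 1.073 kg·m²; I = I_cm + md² = 1.073 + 3.53 × 0.9550² = 4.293 kg·m².
T = 2π√(4.293/(3.53 × 1.36 × 0.9550)) = 6.08 s.

6.08 s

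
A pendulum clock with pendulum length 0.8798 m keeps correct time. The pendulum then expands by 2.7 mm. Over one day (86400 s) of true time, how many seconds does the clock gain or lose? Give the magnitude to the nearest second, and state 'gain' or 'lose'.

T ∝ √L, so T'/T = √(0.88250/0.8798) = 1.00153.
In 86400 s of true time the clock registers 86400/1.00153 = 86267.7 s, so it loses 132 s.

lose 132 s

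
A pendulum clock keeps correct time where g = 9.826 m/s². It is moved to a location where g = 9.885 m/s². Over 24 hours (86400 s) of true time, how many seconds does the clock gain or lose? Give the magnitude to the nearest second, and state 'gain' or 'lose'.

The clock's period scales as T ∝ 1/√g, so T'/T = √(9.826/9.885) = 0.997011.
In 86400 s of true time the clock registers 86400/0.997011 = 86659.0 s, so it gains 259 s.

gain 259 s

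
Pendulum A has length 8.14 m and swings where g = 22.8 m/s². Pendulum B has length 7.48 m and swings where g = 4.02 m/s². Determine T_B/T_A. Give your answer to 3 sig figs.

T = 2π√(L/g), so T_B/T_A = √((L_B/g_B)/(L_A/g_A)) = √((7.48/4.02)/(8.14/22.8)) = 2.28.

2.28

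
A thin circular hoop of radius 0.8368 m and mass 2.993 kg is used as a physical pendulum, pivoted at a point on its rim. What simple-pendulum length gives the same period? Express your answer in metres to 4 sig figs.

The equivalent simple-pendulum length is L_eq = I/(md), where I is about the pivot and d = 0.83680 m.
I_cm = mR² = 2.0958 kg·m², so I = I_cm + md² = 2.0958 + 2.0958 = 4.1916 kg·m².
L_eq = 4.1916/(2.993 × 0.83680) = 1.674 m.

1.674 m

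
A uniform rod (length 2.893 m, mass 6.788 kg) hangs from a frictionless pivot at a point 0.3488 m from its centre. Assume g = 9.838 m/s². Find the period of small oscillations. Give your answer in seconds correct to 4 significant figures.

For a physical pendulum T = 2π√(I/(mgd)), with d = 0.34880 m from pivot to centre of mass.
I_cm = mL²/12 = 6.788 × 2.893²/12 = 4.7343 kg·m²; I = I_cm + md² = 4.7343 + 6.788 × 0.34880² = 5.5602 kg·m².
T = 2π√(5.5602/(6.788 × 9.838 × 0.34880)) = 3.070 s.

3.070 s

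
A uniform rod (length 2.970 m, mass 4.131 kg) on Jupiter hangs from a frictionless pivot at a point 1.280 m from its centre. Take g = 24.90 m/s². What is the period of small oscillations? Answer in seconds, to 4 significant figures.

1.715 s

For a physical pendulum T = 2π√(I/(mgd)), with d = 1.2800 m from pivot to centre of mass.
I_cm = mL²/12 = 4.131 × 2.970²/12 = 3.0366 kg·m²; I = I_cm + md² = 3.0366 + 4.131 × 1.2800² = 9.8048 kg·m².
T = 2π√(9.8048/(4.131 × 24.90 × 1.2800)) = 1.715 s.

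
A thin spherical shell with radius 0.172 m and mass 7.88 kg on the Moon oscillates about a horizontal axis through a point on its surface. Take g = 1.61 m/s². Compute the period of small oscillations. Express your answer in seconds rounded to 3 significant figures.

2.65 s

I_cm = (2/3)mr² = 0.1554 kg·m². The pivot is at distance d = 0.172 m from the centre of mass.
By the parallel-axis theorem, I = I_cm + md² = 0.1554 + 0.2331 = 0.3885 kg·m².
T = 2π√(I/(mgd)) = 2π√(0.3885/(7.88 × 1.61 × 0.172)) = 2.65 s.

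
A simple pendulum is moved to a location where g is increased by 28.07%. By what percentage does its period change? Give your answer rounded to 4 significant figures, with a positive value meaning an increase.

T ∝ 1/√g, so T'/T = 1/√(1.2807) = 0.88364.
Percentage change in T = (0.88364 − 1) × 100% = -11.64%.

-11.64%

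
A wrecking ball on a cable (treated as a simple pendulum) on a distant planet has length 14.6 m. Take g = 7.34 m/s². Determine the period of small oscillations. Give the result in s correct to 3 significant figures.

8.86 s

T = 2π√(L/g) = 2π√(14.6/7.34) = 2π × 1.410 = 8.86 s.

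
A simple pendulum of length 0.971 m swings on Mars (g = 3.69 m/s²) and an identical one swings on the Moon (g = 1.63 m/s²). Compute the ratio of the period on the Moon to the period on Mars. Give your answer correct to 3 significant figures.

T ∝ 1/√g, so T₂/T₁ = √(g₁/g₂) = √(3.69/1.63) = 1.50.

1.50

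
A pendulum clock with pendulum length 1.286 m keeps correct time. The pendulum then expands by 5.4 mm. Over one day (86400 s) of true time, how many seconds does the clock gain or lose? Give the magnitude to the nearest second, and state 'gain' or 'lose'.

T ∝ √L, so T'/T = √(1.29140/1.286) = 1.00210.
In 86400 s of true time the clock registers 86400/1.00210 = 86219.2 s, so it loses 181 s.

lose 181 s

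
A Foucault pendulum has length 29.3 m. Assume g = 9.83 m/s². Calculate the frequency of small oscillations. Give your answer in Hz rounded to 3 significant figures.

T = 2π√(L/g) = 2π√(29.3/9.83) = 10.85 s, so f = 1/T = 0.0922 Hz.

0.0922 Hz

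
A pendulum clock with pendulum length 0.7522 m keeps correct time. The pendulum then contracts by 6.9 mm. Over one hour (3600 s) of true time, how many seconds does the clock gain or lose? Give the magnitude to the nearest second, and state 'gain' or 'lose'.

T ∝ √L, so T'/T = √(0.74530/0.7522) = 0.995403.
In 3600 s of true time the clock registers 3600/0.995403 = 3616.6 s, so it gains 17 s.

gain 17 s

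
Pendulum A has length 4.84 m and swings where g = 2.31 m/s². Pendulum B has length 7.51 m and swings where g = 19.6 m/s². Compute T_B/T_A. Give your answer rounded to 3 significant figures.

T = 2π√(L/g), so T_B/T_A = √((L_B/g_B)/(L_A/g_A)) = √((7.51/19.6)/(4.84/2.31)) = 0.428.

0.428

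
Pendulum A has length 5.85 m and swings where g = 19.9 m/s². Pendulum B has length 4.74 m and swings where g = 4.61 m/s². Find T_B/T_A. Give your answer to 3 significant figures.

1.87

T = 2π√(L/g), so T_B/T_A = √((L_B/g_B)/(L_A/g_A)) = √((4.74/4.61)/(5.85/19.9)) = 1.87.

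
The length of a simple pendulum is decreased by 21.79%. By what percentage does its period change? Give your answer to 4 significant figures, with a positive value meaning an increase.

-11.56%

T ∝ √L, so T'/T = √(0.78210) = 0.88436.
Percentage change in T = (0.88436 − 1) × 100% = -11.56%.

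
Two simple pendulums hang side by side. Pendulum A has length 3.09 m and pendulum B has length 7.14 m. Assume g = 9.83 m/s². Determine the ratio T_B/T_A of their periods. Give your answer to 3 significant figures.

T ∝ √L, so T_B/T_A = √(L_B/L_A) = √(7.14/3.09) = 1.52.

1.52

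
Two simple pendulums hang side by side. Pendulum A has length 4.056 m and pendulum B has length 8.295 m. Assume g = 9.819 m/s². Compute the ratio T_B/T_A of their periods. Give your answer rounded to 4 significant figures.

T ∝ √L, so T_B/T_A = √(L_B/L_A) = √(8.295/4.056) = 1.430.

1.430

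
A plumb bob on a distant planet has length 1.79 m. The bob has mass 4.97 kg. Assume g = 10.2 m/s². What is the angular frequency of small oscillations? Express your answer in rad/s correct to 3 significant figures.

ω = √(g/L) = √(10.2/1.79) = 2.39 rad/s.

2.39 rad/s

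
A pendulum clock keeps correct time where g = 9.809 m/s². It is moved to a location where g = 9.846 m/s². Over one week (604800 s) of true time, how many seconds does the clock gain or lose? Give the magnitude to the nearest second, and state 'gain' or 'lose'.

gain 1140 s

The clock's period scales as T ∝ 1/√g, so T'/T = √(9.809/9.846) = 0.998119.
In 604800 s of true time the clock registers 604800/0.998119 = 605939.6 s, so it gains 1140 s.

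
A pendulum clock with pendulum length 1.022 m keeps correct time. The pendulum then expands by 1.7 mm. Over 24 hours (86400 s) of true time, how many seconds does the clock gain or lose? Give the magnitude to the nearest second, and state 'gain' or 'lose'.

lose 72 s

T ∝ √L, so T'/T = √(1.02370/1.022) = 1.00083.
In 86400 s of true time the clock registers 86400/1.00083 = 86328.2 s, so it loses 72 s.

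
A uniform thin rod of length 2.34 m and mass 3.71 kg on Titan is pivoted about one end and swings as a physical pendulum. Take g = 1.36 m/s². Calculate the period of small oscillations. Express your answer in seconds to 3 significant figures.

For a physical pendulum T = 2π√(I/(mgd)), with d = 1.170 m from pivot to centre of mass.
I_cm = mL²/12 = 3.71 × 2.34²/12 = 1.693 kg·m²; I = I_cm + md² = 1.693 + 3.71 × 1.170² = 6.771 kg·m².
T = 2π√(6.771/(3.71 × 1.36 × 1.170)) = 6.73 s.

6.73 s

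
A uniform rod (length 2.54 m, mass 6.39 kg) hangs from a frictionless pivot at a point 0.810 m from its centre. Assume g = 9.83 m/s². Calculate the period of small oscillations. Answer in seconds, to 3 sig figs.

For a physical pendulum T = 2π√(I/(mgd)), with d = 0.8100 m from pivot to centre of mass.
I_cm = mL²/12 = 6.39 × 2.54²/12 = 3.435 kg·m²; I = I_cm + md² = 3.435 + 6.39 × 0.8100² = 7.628 kg·m².
T = 2π√(7.628/(6.39 × 9.83 × 0.8100)) = 2.43 s.

2.43 s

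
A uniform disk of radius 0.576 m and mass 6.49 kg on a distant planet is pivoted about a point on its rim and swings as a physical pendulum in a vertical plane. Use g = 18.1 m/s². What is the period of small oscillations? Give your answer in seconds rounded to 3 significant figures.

I_cm = ½mr² = 1.077 kg·m². The pivot is at distance d = 0.576 m from the centre of mass.
By the parallel-axis theorem, I = I_cm + md² = 1.077 + 2.153 = 3.230 kg·m².
T = 2π√(I/(mgd)) = 2π√(3.230/(6.49 × 18.1 × 0.576)) = 1.37 s.

1.37 s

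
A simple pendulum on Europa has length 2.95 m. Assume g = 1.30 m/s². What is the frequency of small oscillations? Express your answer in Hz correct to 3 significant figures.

T = 2π√(L/g) = 2π√(2.95/1.30) = 9.465 s, so f = 1/T = 0.106 Hz.

0.106 Hz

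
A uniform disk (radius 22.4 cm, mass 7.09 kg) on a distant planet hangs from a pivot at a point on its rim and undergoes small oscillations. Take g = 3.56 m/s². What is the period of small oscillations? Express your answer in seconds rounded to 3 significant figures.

I_cm = ½mr² = 0.1779 kg·m². The pivot is at distance d = 0.224 m from the centre of mass.
By the parallel-axis theorem, I = I_cm + md² = 0.1779 + 0.3557 = 0.5336 kg·m².
T = 2π√(I/(mgd)) = 2π√(0.5336/(7.09 × 3.56 × 0.224)) = 1.93 s.

1.93 s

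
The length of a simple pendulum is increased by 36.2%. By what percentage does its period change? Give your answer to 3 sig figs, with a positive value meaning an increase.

T ∝ √L, so T'/T = √(1.362) = 1.167.
Percentage change in T = (1.167 − 1) × 100% = 16.7%.

16.7%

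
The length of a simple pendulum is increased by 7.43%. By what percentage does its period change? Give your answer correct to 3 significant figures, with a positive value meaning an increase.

T ∝ √L, so T'/T = √(1.074) = 1.036.
Percentage change in T = (1.036 − 1) × 100% = 3.65%.

3.65%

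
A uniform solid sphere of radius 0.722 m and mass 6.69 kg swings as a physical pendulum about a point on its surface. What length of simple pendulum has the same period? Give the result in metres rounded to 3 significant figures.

The equivalent simple-pendulum length is L_eq = I/(md), where I is about the pivot and d = 0.7220 m.
I_cm = (2/5)mR² = 1.395 kg·m², so I = I_cm + md² = 1.395 + 3.487 = 4.882 kg·m².
L_eq = 4.882/(6.69 × 0.7220) = 1.01 m.

1.01 m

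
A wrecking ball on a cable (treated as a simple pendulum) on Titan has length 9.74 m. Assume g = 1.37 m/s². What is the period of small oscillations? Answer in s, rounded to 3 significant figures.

16.8 s

T = 2π√(L/g) = 2π√(9.74/1.37) = 2π × 2.666 = 16.8 s.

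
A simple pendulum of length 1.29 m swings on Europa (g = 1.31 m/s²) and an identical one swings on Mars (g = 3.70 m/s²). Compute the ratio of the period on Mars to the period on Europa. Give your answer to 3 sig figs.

T ∝ 1/√g, so T₂/T₁ = √(g₁/g₂) = √(1.31/3.70) = 0.595.

0.595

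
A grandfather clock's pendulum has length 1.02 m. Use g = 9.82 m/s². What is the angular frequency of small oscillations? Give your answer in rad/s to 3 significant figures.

ω = √(g/L) = √(9.82/1.02) = 3.10 rad/s.

3.10 rad/s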